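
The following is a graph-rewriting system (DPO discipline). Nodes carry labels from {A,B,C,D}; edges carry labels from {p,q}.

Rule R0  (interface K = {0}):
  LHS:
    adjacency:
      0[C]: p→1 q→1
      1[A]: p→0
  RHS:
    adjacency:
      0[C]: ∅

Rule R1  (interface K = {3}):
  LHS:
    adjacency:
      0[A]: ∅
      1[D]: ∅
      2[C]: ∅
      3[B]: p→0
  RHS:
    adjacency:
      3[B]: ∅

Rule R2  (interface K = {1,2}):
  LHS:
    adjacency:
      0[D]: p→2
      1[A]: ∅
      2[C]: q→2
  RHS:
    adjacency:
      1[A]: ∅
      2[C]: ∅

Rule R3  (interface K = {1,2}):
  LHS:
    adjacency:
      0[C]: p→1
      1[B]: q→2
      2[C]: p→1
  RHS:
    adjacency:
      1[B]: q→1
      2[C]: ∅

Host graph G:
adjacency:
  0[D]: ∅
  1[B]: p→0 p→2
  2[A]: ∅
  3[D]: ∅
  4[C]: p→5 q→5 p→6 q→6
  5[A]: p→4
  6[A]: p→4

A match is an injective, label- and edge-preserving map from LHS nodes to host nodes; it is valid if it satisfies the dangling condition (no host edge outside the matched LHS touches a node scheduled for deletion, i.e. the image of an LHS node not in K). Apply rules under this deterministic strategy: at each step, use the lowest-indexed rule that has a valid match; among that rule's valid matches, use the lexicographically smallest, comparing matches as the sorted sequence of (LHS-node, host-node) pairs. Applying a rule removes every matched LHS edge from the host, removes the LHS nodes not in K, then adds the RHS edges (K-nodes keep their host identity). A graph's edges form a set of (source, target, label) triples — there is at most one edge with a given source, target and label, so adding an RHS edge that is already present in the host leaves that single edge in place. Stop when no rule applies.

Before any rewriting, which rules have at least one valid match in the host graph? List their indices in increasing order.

Answer: [R0]

Steps:
R0: 2 valid matches — {0↦4, 1↦5}, {0↦4, 1↦6}
R1: no valid match — 2 raw matches, all fail dangling condition
R2: no valid match — LHS pattern not found
R3: no valid match — LHS pattern not found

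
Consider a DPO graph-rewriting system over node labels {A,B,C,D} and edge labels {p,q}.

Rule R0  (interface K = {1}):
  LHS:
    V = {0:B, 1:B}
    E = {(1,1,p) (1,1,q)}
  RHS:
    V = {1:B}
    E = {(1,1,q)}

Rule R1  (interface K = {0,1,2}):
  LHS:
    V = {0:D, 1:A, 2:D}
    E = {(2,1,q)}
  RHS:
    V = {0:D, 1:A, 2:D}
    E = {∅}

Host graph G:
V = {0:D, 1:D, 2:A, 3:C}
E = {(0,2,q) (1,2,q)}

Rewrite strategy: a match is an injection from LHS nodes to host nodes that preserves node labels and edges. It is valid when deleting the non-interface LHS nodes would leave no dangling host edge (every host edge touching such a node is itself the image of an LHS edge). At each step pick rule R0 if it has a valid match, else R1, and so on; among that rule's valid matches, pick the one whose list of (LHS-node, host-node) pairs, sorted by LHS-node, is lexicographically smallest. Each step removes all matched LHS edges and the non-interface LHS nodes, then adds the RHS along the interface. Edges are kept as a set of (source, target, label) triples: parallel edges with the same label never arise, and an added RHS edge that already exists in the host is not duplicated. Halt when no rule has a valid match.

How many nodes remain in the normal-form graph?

initial: |V|=4 |E|=2  E = 0-q->2 1-q->2
step 1: apply R1 at {0↦0, 1↦2, 2↦1}  → |V|=4 |E|=1  E = 0-q->2
step 2: apply R1 at {0↦1, 1↦2, 2↦0}  → |V|=4 |E|=0  E = ∅
final graph: no rule applies after step 2
NF nodes: {0:D, 1:D, 2:A, 3:C}

Answer: 4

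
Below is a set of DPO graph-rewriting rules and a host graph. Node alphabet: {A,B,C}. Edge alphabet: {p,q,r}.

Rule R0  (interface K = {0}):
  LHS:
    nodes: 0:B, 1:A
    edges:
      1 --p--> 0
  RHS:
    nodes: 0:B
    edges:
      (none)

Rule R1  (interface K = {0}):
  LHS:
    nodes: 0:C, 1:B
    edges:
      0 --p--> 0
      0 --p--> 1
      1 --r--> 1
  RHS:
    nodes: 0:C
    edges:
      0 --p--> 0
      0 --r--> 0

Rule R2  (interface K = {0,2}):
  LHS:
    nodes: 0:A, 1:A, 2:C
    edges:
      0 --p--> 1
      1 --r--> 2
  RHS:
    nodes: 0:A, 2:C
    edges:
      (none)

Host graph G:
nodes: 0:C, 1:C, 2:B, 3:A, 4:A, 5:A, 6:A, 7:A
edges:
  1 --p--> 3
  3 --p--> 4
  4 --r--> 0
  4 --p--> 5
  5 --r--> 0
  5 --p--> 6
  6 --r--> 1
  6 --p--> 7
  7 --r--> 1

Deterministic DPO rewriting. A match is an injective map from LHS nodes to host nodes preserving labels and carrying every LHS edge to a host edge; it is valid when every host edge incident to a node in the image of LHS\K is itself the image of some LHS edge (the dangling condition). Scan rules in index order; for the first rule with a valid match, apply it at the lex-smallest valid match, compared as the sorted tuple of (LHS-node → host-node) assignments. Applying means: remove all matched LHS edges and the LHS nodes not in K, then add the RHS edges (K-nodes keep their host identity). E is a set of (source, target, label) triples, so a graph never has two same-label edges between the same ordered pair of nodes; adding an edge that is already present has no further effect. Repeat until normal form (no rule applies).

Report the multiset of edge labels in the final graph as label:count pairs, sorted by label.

initial: |V|=8 |E|=9  E = 1-p->3 3-p->4 4-r->0 4-p->5 5-r->0 5-p->6 6-r->1 6-p->7 7-r->1
step 1: apply R2 at {0↦6, 1↦7, 2↦1}  → |V|=7 |E|=7  E = 1-p->3 3-p->4 4-r->0 4-p->5 5-r->0 5-p->6 6-r->1
step 2: apply R2 at {0↦5, 1↦6, 2↦1}  → |V|=6 |E|=5  E = 1-p->3 3-p->4 4-r->0 4-p->5 5-r->0
step 3: apply R2 at {0↦4, 1↦5, 2↦0}  → |V|=5 |E|=3  E = 1-p->3 3-p->4 4-r->0
step 4: apply R2 at {0↦3, 1↦4, 2↦0}  → |V|=4 |E|=1  E = 1-p->3
normal form: no rule applies after step 4
NF edges: [(1, 3, 'p')]

Answer: p:1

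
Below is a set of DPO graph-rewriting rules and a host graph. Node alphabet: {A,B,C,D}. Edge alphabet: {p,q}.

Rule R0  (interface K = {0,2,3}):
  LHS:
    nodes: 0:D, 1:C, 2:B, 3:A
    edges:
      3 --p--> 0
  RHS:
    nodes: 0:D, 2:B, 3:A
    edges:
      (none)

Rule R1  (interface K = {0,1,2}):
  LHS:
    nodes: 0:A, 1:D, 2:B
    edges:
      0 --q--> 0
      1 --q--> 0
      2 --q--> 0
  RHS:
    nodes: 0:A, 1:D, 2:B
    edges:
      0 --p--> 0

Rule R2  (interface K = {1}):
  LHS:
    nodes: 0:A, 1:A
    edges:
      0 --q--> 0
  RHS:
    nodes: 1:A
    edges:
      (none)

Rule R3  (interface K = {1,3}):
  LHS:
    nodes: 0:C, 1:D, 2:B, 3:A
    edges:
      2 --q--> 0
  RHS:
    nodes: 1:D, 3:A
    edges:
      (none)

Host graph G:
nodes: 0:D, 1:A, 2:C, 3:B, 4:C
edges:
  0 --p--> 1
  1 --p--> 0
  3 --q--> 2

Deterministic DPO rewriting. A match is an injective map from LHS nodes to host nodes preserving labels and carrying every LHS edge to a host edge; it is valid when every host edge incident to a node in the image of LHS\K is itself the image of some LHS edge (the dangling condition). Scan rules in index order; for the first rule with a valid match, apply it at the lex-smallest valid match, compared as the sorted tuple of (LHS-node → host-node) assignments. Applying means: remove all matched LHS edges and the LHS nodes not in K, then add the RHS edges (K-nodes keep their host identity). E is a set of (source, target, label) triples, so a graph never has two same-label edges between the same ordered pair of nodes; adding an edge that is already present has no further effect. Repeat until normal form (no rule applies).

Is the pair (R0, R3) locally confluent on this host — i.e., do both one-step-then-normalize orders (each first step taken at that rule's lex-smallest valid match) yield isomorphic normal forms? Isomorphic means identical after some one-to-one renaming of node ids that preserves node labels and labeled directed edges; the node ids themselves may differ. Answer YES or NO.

Answer: NO

Steps:
branch R0-first: apply at {0↦0, 1↦4, 2↦3, 3↦1} → |E|=2, then 1 more step(s) → NF |V|=2 |E|=1 V={0:D, 1:A} E=0-p->1
branch R3-first: apply at {0↦2, 1↦0, 2↦3, 3↦1} → |E|=2, then 0 more step(s) → NF |V|=3 |E|=2 V={0:D, 1:A, 4:C} E=0-p->1 1-p->0
graphs not isomorphic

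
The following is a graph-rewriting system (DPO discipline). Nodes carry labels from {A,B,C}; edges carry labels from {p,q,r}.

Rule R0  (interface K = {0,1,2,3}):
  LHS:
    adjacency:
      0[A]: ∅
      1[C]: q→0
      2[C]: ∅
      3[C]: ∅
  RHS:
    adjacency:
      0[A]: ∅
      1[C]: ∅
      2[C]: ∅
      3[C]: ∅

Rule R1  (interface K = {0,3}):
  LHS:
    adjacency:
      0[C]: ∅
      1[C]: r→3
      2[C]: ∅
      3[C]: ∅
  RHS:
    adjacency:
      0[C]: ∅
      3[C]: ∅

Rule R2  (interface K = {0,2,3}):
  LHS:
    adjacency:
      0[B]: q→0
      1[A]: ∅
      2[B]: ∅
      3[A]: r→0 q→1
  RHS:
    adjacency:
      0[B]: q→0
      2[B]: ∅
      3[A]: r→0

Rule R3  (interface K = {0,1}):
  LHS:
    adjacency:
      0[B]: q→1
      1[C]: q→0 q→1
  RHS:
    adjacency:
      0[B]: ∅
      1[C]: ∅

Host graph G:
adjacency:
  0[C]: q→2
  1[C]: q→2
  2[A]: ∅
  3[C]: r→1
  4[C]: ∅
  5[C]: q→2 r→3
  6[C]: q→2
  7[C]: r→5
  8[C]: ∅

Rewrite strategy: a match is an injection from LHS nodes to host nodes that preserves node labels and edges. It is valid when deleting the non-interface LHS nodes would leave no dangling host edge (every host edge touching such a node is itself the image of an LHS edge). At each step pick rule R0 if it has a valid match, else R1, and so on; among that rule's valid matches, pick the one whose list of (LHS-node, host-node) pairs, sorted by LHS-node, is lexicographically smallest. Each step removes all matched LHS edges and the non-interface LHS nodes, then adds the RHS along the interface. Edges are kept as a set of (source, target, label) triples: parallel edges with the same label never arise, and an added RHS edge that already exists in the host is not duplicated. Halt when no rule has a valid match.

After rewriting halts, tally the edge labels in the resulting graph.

initial: |V|=9 |E|=7  E = 0-q->2 1-q->2 3-r->1 5-q->2 5-r->3 6-q->2 7-r->5
step 1: apply R0 at {0↦2, 1↦0, 2↦1, 3↦3}  → |V|=9 |E|=6  E = 1-q->2 3-r->1 5-q->2 5-r->3 6-q->2 7-r->5
step 2: apply R0 at {0↦2, 1↦1, 2↦0, 3↦3}  → |V|=9 |E|=5  E = 3-r->1 5-q->2 5-r->3 6-q->2 7-r->5
step 3: apply R0 at {0↦2, 1↦5, 2↦0, 3↦1}  → |V|=9 |E|=4  E = 3-r->1 5-r->3 6-q->2 7-r->5
step 4: apply R0 at {0↦2, 1↦6, 2↦0, 3↦1}  → |V|=9 |E|=3  E = 3-r->1 5-r->3 7-r->5
step 5: apply R1 at {0↦0, 1↦7, 2↦4, 3↦5}  → |V|=7 |E|=2  E = 3-r->1 5-r->3
step 6: apply R1 at {0↦0, 1↦5, 2↦6, 3↦3}  → |V|=5 |E|=1  E = 3-r->1
step 7: apply R1 at {0↦0, 1↦3, 2↦8, 3↦1}  → |V|=3 |E|=0  E = ∅
halt: no rule applies after step 7
NF edges: []

Answer: (no edges)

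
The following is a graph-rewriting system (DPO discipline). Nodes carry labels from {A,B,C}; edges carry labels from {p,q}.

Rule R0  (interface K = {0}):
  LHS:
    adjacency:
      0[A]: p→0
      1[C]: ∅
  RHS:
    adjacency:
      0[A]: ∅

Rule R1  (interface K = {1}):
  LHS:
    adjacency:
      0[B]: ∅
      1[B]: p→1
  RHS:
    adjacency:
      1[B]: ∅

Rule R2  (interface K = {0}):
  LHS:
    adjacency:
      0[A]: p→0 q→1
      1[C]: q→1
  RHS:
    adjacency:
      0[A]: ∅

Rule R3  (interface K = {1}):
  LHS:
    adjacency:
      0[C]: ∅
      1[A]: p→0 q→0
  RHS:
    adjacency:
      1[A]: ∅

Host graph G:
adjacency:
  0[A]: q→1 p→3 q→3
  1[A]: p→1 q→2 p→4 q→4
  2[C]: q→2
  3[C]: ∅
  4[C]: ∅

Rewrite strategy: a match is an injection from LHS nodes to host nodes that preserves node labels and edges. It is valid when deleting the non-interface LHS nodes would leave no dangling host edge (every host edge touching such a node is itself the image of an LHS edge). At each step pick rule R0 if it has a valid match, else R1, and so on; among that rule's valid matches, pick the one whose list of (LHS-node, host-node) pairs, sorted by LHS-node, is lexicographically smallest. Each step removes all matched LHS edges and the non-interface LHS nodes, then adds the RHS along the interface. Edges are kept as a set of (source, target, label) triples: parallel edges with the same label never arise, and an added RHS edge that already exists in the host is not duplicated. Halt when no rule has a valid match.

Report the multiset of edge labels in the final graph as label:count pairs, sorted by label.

start.  V:5 E:8  edges: 0-q->1 0-p->3 0-q->3 1-p->1 1-q->2 1-p->4 1-q->4 2-q->2
1. fire R2 via {0↦1, 1↦2}  →  V:4 E:5  edges: 0-q->1 0-p->3 0-q->3 1-p->4 1-q->4
2. fire R3 via {0↦3, 1↦0}  →  V:3 E:3  edges: 0-q->1 1-p->4 1-q->4
3. fire R3 via {0↦4, 1↦1}  →  V:2 E:1  edges: 0-q->1
normal form: no rule applies after step 3
NF edges: [(0, 1, 'q')]

Answer: q:1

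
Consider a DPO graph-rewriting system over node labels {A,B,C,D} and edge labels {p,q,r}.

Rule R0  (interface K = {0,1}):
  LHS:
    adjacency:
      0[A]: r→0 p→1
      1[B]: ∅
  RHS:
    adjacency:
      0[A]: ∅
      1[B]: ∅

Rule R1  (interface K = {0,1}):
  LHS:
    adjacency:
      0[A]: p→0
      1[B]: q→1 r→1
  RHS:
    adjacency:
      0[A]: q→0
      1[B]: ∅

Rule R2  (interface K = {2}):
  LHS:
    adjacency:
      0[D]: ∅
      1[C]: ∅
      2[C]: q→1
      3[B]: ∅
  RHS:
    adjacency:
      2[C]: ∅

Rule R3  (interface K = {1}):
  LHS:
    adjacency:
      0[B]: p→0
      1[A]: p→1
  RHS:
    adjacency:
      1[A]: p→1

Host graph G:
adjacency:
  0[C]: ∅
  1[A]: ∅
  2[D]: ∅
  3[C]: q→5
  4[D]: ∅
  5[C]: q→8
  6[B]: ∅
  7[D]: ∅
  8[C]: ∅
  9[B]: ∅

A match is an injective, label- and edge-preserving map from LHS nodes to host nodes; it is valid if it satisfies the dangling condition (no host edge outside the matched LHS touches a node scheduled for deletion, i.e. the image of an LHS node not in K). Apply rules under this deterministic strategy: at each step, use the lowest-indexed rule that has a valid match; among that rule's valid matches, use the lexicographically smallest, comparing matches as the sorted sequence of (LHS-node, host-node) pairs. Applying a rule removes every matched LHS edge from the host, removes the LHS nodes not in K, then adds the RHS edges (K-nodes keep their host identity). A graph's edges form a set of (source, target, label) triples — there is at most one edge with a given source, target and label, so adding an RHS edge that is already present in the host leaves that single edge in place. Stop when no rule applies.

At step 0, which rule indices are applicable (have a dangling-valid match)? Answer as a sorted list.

Answer: [R2]

Steps:
R0: no valid match — LHS pattern not found
R1: no valid match — LHS pattern not found
R2: 6 valid matches — {0↦2, 1↦8, 2↦5, 3↦6}, {0↦2, 1↦8, 2↦5, 3↦9}, {0↦4, 1↦8, 2↦5, 3↦6} (+3 more)
R3: no valid match — LHS pattern not found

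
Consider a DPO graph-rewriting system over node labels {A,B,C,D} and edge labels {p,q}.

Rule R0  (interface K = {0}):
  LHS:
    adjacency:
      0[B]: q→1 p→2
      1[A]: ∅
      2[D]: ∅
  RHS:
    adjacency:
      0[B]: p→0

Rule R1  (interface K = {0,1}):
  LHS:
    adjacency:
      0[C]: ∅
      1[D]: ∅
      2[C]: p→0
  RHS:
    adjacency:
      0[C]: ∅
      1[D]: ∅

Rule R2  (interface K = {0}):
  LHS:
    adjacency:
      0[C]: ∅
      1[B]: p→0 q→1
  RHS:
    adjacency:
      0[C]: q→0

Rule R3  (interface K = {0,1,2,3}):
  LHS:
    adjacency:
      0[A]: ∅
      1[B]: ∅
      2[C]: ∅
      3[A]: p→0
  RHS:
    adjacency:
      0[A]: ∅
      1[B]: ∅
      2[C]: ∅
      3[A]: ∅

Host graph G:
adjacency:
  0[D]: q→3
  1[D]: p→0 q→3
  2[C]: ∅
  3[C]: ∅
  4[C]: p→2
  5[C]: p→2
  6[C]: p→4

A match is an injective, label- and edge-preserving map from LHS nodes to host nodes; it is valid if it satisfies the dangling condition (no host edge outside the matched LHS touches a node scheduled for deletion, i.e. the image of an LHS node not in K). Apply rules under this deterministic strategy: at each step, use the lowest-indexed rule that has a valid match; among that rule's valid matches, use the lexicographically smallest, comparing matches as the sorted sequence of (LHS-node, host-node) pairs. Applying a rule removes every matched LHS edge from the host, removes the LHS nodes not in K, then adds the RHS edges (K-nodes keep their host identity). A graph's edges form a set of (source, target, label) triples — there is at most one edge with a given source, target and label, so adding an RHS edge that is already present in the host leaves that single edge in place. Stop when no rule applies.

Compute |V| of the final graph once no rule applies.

Answer: 4

Rewrite trace:
initial: |V|=7 |E|=6  E = 0-q->3 1-p->0 1-q->3 4-p->2 5-p->2 6-p->4
step 1: apply R1 at {0↦2, 1↦0, 2↦5}  → |V|=6 |E|=5  E = 0-q->3 1-p->0 1-q->3 4-p->2 6-p->4
step 2: apply R1 at {0↦4, 1↦0, 2↦6}  → |V|=5 |E|=4  E = 0-q->3 1-p->0 1-q->3 4-p->2
step 3: apply R1 at {0↦2, 1↦0, 2↦4}  → |V|=4 |E|=3  E = 0-q->3 1-p->0 1-q->3
final graph: no rule applies after step 3
NF nodes: {0:D, 1:D, 2:C, 3:C}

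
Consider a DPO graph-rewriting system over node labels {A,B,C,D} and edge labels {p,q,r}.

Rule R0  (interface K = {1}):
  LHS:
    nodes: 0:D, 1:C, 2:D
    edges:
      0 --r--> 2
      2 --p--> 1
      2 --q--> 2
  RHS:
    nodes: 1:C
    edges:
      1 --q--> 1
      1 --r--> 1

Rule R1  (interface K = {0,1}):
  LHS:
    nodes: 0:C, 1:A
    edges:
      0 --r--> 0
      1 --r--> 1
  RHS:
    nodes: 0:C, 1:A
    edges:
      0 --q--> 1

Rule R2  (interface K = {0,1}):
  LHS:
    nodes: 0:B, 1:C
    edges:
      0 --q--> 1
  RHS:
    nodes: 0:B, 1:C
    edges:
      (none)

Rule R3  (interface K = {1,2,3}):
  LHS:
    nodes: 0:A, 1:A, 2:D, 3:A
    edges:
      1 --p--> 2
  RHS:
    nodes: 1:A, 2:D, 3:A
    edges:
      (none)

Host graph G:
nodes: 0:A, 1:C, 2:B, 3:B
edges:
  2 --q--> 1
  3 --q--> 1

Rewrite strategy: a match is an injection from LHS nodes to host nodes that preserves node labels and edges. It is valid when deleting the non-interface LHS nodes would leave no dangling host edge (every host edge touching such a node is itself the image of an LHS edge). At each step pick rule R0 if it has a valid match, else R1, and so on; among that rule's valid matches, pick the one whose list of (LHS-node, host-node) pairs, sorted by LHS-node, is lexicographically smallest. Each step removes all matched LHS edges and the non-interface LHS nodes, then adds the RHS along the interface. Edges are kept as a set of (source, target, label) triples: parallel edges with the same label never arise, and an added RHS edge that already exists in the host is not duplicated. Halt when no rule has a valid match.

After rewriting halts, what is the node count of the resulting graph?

[0] host  ⇒  4 nodes, 2 edges  {2-q->1 3-q->1}
[1] R2 @ {0↦2, 1↦1}  ⇒  4 nodes, 1 edges  {3-q->1}
[2] R2 @ {0↦3, 1↦1}  ⇒  4 nodes, 0 edges  {∅}
final graph: no rule applies after step 2
NF nodes: {0:A, 1:C, 2:B, 3:B}

Answer: 4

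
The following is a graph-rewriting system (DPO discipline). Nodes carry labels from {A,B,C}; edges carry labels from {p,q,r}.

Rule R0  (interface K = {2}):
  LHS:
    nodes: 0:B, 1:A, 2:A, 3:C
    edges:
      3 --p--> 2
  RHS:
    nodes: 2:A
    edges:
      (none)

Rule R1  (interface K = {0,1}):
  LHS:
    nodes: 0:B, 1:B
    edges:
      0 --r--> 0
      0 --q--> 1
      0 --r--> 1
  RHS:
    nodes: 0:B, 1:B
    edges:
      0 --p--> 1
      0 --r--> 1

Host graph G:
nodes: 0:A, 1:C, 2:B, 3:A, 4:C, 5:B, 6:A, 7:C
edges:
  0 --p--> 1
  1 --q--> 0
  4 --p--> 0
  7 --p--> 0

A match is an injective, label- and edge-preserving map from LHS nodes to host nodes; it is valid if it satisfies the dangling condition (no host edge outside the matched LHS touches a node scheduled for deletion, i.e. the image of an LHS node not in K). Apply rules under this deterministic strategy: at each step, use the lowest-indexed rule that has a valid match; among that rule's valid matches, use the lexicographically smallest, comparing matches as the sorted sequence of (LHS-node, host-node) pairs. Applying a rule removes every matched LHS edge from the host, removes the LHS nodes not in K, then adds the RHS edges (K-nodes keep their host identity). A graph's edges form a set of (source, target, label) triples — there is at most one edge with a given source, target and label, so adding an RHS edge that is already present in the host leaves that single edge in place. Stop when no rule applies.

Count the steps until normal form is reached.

[0] host  ⇒  8 nodes, 4 edges  {0-p->1 1-q->0 4-p->0 7-p->0}
[1] R0 @ {0↦2, 1↦3, 2↦0, 3↦4}  ⇒  5 nodes, 3 edges  {0-p->1 1-q->0 7-p->0}
[2] R0 @ {0↦5, 1↦6, 2↦0, 3↦7}  ⇒  2 nodes, 2 edges  {0-p->1 1-q->0}
final graph: no rule applies after step 2

Answer: 2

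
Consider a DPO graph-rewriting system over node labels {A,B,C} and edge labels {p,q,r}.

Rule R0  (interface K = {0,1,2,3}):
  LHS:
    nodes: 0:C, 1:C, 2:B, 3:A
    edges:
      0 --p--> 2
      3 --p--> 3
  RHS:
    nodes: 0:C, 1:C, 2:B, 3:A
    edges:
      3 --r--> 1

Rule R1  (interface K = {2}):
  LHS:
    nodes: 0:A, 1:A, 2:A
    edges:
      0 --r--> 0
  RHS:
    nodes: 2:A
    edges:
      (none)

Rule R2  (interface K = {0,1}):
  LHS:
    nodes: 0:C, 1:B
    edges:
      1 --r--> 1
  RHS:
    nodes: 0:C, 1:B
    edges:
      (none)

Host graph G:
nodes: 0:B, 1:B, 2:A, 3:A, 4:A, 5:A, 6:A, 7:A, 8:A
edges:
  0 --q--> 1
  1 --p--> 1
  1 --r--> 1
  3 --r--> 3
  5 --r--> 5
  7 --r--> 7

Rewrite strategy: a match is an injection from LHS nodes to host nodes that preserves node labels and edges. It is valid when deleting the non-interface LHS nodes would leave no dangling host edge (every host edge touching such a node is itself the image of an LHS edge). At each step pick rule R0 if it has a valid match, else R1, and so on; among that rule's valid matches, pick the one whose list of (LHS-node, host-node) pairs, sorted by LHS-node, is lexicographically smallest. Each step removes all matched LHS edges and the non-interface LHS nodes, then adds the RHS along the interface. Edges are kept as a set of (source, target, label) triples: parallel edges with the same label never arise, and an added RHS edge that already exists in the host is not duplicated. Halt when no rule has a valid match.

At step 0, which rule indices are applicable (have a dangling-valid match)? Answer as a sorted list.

Answer: [R1]

Derivation:
R0: no valid match — LHS pattern not found
R1: 60 valid matches — {0↦3, 1↦2, 2↦4}, {0↦3, 1↦2, 2↦5}, {0↦3, 1↦2, 2↦6} (+57 more)
R2: no valid match — LHS pattern not found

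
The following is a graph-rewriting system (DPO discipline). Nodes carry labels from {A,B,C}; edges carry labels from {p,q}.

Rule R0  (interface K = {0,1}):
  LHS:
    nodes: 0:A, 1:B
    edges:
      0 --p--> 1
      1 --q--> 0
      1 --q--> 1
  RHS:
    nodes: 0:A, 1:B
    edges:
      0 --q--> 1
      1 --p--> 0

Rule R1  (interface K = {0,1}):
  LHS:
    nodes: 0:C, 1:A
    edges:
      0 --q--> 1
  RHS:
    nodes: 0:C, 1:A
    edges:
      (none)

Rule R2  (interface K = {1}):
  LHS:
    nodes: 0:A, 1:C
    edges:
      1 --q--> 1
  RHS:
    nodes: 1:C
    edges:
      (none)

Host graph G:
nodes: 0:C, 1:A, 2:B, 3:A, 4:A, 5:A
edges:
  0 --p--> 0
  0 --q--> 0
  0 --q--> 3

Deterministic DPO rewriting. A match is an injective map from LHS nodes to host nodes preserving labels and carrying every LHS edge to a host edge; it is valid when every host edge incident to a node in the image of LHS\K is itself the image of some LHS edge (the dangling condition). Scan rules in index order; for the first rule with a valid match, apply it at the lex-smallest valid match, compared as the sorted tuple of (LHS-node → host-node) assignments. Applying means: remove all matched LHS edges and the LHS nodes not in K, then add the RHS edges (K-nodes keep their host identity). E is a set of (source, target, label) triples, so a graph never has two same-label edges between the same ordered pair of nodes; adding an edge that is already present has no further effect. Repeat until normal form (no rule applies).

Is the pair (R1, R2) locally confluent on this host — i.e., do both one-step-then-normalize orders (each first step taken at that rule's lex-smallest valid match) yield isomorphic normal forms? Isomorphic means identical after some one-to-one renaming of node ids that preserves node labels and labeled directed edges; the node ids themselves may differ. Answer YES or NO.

Answer: YES

Steps:
branch R1-first: apply at {0↦0, 1↦3} → |E|=2, then 1 more step(s) → NF |V|=5 |E|=1 V={0:C, 2:B, 3:A, 4:A, 5:A} E=0-p->0
branch R2-first: apply at {0↦1, 1↦0} → |E|=2, then 1 more step(s) → NF |V|=5 |E|=1 V={0:C, 2:B, 3:A, 4:A, 5:A} E=0-p->0
graphs isomorphic (equal up to label-preserving node renaming)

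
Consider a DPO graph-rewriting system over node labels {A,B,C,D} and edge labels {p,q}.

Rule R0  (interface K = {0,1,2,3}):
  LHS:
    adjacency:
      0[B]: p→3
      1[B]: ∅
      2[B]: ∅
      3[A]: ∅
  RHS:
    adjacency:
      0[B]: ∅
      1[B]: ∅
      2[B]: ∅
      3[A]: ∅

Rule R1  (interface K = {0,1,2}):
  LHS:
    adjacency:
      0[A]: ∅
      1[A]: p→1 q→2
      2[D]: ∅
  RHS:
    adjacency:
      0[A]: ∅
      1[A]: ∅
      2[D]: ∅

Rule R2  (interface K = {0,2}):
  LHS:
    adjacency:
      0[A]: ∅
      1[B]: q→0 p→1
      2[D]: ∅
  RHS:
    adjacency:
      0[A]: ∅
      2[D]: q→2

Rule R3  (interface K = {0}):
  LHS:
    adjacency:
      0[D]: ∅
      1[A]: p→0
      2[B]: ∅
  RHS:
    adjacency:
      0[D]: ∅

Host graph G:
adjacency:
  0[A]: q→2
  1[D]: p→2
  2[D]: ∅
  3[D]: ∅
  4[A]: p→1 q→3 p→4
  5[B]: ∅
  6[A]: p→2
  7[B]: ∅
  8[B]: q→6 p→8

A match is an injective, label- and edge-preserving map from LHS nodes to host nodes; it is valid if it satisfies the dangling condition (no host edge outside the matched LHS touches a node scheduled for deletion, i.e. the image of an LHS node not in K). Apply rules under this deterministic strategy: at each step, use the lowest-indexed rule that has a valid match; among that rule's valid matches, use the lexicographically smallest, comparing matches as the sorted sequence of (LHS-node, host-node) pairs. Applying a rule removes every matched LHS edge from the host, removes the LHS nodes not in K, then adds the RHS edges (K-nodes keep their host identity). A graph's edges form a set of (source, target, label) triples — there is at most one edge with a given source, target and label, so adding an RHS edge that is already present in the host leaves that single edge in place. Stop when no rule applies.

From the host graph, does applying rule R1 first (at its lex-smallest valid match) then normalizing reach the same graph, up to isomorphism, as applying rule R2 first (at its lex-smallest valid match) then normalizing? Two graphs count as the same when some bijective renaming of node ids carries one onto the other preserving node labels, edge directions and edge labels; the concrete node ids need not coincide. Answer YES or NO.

Answer: YES

Rewrite trace:
branch R1-first: apply at {0↦0, 1↦4, 2↦3} → |E|=6, then 3 more step(s) → NF |V|=4 |E|=3 V={0:A, 1:D, 2:D, 3:D} E=0-q->2 1-q->1 1-p->2
branch R2-first: apply at {0↦6, 1↦8, 2↦1} → |E|=7, then 3 more step(s) → NF |V|=4 |E|=3 V={0:A, 1:D, 2:D, 3:D} E=0-q->2 1-q->1 1-p->2
graphs isomorphic (equal up to label-preserving node renaming)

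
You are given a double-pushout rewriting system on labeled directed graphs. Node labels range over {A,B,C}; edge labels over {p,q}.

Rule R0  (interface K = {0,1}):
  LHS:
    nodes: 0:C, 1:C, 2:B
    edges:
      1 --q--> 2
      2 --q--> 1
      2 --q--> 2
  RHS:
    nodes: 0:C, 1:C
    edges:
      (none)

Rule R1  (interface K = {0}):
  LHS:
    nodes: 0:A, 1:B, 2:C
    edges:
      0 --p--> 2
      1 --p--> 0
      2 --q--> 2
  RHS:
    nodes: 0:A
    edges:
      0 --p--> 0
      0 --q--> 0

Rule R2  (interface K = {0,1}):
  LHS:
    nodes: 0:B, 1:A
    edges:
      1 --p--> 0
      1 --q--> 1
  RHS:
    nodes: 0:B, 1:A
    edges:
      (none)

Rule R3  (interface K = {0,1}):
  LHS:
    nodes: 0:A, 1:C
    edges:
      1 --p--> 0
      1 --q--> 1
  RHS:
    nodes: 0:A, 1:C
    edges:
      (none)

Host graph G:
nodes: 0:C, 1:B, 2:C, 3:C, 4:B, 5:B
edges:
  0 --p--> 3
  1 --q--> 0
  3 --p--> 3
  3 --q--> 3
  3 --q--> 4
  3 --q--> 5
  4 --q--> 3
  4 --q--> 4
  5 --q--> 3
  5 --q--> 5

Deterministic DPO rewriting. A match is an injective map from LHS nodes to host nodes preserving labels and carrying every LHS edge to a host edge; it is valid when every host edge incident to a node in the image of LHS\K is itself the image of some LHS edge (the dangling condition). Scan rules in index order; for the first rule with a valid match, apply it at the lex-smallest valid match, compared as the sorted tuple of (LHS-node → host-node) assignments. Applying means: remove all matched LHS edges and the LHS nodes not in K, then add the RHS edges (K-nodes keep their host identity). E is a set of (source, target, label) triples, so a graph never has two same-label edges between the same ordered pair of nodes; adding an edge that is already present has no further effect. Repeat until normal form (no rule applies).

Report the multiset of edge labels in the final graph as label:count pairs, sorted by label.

initial: |V|=6 |E|=10  E = 0-p->3 1-q->0 3-p->3 3-q->3 3-q->4 3-q->5 4-q->3 4-q->4 5-q->3 5-q->5
step 1: apply R0 at {0↦0, 1↦3, 2↦4}  → |V|=5 |E|=7  E = 0-p->3 1-q->0 3-p->3 3-q->3 3-q->5 5-q->3 5-q->5
step 2: apply R0 at {0↦0, 1↦3, 2↦5}  → |V|=4 |E|=4  E = 0-p->3 1-q->0 3-p->3 3-q->3
halt: no rule applies after step 2
NF edges: [(0, 3, 'p'), (1, 0, 'q'), (3, 3, 'p'), (3, 3, 'q')]

Answer: p:2 q:2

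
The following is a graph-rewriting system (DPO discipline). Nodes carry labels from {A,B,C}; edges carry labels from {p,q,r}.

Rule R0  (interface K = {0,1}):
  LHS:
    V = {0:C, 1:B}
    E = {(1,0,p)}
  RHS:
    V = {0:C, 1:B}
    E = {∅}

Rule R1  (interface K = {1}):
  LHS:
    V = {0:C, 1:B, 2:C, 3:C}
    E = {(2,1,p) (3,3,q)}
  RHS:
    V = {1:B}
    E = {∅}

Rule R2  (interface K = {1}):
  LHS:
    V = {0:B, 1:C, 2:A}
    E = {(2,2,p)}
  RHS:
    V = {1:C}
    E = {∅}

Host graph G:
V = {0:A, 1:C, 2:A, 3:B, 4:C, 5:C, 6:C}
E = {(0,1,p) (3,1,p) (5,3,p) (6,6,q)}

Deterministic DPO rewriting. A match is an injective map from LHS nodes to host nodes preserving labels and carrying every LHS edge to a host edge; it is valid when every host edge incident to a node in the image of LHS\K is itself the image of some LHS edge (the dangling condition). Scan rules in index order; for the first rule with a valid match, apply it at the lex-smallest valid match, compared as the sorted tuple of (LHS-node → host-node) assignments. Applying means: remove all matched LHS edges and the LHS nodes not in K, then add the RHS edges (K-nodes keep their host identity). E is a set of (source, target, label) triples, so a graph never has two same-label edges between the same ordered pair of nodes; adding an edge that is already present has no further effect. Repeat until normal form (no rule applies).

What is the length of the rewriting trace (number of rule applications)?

initial: |V|=7 |E|=4  E = 0-p->1 3-p->1 5-p->3 6-q->6
step 1: apply R0 at {0↦1, 1↦3}  → |V|=7 |E|=3  E = 0-p->1 5-p->3 6-q->6
step 2: apply R1 at {0↦4, 1↦3, 2↦5, 3↦6}  → |V|=4 |E|=1  E = 0-p->1
halt: no rule applies after step 2

Answer: 2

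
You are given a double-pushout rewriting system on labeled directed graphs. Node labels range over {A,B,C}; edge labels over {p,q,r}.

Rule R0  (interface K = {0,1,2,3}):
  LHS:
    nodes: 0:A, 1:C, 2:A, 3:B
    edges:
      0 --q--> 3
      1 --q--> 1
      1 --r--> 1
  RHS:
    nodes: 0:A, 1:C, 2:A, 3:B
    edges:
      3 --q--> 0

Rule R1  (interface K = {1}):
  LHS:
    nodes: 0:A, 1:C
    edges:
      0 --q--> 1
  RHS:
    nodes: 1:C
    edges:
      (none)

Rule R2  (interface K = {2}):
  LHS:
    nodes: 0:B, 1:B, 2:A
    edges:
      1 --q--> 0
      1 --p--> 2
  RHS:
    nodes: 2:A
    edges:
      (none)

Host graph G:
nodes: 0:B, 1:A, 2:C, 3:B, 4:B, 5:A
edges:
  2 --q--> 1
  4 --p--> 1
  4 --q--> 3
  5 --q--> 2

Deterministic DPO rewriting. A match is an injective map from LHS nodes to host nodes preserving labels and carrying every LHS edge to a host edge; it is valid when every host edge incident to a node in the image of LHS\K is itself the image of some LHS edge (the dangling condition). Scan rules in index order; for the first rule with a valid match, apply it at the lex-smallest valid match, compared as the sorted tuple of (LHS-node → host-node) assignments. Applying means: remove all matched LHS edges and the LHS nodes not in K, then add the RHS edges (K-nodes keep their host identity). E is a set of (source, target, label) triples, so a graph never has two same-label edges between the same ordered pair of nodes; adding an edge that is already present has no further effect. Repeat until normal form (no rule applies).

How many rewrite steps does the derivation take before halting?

initial: |V|=6 |E|=4  E = 2-q->1 4-p->1 4-q->3 5-q->2
step 1: apply R1 at {0↦5, 1↦2}  → |V|=5 |E|=3  E = 2-q->1 4-p->1 4-q->3
step 2: apply R2 at {0↦3, 1↦4, 2↦1}  → |V|=3 |E|=1  E = 2-q->1
normal form: no rule applies after step 2

Answer: 2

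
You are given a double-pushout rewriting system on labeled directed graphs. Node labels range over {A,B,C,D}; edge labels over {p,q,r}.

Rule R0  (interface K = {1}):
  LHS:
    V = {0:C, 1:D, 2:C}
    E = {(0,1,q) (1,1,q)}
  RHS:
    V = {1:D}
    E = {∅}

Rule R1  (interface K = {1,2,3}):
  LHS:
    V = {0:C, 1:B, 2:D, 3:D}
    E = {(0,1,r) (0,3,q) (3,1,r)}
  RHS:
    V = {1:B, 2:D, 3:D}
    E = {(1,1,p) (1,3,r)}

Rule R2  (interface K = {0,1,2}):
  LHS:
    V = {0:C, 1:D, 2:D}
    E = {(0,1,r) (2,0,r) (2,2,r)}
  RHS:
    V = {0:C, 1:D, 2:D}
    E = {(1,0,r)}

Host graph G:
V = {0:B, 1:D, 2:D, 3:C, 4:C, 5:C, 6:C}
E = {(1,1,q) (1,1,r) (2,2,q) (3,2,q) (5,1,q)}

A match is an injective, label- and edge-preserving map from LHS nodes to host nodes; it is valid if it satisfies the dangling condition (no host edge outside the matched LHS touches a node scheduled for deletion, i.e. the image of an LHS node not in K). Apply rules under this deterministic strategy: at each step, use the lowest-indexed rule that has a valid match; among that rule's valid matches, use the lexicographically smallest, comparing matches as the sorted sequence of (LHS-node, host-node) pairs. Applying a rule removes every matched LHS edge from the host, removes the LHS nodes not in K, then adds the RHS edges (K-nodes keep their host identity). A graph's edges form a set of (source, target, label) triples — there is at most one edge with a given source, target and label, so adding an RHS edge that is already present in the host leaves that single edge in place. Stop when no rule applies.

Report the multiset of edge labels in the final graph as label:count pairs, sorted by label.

initial: |V|=7 |E|=5  E = 1-q->1 1-r->1 2-q->2 3-q->2 5-q->1
step 1: apply R0 at {0↦3, 1↦2, 2↦4}  → |V|=5 |E|=3  E = 1-q->1 1-r->1 5-q->1
step 2: apply R0 at {0↦5, 1↦1, 2↦6}  → |V|=3 |E|=1  E = 1-r->1
halt: no rule applies after step 2
NF edges: [(1, 1, 'r')]

Answer: r:1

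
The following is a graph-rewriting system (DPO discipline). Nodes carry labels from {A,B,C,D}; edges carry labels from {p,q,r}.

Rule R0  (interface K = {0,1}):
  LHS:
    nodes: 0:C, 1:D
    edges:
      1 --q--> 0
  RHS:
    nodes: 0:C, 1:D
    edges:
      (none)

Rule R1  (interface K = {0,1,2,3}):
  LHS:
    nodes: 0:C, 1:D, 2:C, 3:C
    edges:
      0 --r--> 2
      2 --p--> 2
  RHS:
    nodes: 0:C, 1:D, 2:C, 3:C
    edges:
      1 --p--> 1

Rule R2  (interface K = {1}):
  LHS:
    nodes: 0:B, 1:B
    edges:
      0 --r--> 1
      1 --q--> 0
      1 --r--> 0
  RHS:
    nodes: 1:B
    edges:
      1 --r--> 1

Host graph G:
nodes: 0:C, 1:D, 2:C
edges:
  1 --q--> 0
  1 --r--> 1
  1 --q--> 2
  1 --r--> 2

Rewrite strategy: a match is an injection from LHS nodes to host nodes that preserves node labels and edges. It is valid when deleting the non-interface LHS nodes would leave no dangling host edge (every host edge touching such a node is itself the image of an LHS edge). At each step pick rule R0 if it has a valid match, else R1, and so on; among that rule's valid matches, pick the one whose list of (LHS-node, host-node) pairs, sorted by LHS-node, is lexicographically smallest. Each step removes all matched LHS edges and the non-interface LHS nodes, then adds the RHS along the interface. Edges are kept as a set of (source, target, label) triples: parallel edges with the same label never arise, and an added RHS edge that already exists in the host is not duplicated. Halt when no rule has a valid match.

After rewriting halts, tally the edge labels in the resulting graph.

[0] host  ⇒  3 nodes, 4 edges  {1-q->0 1-r->1 1-q->2 1-r->2}
[1] R0 @ {0↦0, 1↦1}  ⇒  3 nodes, 3 edges  {1-r->1 1-q->2 1-r->2}
[2] R0 @ {0↦2, 1↦1}  ⇒  3 nodes, 2 edges  {1-r->1 1-r->2}
normal form: no rule applies after step 2
NF edges: [(1, 1, 'r'), (1, 2, 'r')]

Answer: r:2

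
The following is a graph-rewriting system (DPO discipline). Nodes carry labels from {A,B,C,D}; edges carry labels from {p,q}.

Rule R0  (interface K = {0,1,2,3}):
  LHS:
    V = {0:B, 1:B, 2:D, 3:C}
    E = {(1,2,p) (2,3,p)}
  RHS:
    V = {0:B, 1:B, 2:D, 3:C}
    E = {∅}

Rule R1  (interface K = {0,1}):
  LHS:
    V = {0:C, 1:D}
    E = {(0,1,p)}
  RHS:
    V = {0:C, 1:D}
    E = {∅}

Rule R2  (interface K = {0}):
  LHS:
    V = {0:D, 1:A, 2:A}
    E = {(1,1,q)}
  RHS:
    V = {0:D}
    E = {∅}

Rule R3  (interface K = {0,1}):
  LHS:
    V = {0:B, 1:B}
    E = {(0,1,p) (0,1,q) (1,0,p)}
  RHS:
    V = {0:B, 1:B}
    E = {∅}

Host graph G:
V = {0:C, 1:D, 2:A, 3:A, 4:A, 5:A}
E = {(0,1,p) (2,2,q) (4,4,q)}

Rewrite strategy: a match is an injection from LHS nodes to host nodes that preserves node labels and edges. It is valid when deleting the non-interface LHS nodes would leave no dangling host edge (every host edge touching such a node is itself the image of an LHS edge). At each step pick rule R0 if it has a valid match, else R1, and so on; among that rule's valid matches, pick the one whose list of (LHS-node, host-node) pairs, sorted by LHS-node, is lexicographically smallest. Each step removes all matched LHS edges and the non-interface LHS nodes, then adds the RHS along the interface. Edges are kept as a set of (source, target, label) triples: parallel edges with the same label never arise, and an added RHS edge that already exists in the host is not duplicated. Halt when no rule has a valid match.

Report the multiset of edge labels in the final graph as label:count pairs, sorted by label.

Answer: (no edges)

Rewrite trace:
start.  V:6 E:3  edges: 0-p->1 2-q->2 4-q->4
1. fire R1 via {0↦0, 1↦1}  →  V:6 E:2  edges: 2-q->2 4-q->4
2. fire R2 via {0↦1, 1↦2, 2↦3}  →  V:4 E:1  edges: 4-q->4
3. fire R2 via {0↦1, 1↦4, 2↦5}  →  V:2 E:0  edges: ∅
normal form: no rule applies after step 3
NF edges: []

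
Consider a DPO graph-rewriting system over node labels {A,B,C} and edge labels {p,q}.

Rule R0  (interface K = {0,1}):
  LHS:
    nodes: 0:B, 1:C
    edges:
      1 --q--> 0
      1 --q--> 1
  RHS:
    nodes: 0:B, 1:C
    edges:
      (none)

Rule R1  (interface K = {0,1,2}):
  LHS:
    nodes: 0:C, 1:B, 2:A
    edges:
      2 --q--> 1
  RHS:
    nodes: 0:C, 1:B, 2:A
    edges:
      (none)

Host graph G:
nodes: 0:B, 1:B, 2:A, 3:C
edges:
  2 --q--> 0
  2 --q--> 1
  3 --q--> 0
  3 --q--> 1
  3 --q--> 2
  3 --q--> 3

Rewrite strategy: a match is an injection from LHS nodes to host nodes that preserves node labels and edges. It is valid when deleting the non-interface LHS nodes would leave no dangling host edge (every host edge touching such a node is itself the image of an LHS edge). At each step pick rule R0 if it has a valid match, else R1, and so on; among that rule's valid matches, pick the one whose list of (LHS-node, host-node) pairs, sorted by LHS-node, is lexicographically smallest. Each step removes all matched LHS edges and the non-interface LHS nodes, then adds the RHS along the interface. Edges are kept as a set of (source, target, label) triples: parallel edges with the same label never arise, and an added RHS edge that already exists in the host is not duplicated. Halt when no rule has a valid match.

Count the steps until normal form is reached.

[0] host  ⇒  4 nodes, 6 edges  {2-q->0 2-q->1 3-q->0 3-q->1 3-q->2 3-q->3}
[1] R0 @ {0↦0, 1↦3}  ⇒  4 nodes, 4 edges  {2-q->0 2-q->1 3-q->1 3-q->2}
[2] R1 @ {0↦3, 1↦0, 2↦2}  ⇒  4 nodes, 3 edges  {2-q->1 3-q->1 3-q->2}
[3] R1 @ {0↦3, 1↦1, 2↦2}  ⇒  4 nodes, 2 edges  {3-q->1 3-q->2}
halt: no rule applies after step 3

Answer: 3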